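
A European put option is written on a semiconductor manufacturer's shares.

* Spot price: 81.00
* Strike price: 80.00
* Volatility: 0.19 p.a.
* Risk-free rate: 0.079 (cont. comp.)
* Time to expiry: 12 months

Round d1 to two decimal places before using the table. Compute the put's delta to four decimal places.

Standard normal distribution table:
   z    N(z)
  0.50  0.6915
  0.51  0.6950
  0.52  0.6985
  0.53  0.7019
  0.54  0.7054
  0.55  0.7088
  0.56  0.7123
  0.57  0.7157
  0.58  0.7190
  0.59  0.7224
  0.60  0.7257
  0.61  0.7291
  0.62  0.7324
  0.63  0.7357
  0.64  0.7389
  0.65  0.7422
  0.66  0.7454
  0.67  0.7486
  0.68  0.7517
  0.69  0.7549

σ√T = 0.19 × 1.0000 = 0.1900
d₁ = [ln(81/80) + (0.079 + 0.19²/2)·1] / 0.1900 = [0.0124 + 0.0970] / 0.1900 = 0.5762 ≈ 0.58
N(d₁) = N(0.58) = 0.7190
Δ_put = N(d₁) − 1 = 0.7190 − 1 = -0.2810

-0.2810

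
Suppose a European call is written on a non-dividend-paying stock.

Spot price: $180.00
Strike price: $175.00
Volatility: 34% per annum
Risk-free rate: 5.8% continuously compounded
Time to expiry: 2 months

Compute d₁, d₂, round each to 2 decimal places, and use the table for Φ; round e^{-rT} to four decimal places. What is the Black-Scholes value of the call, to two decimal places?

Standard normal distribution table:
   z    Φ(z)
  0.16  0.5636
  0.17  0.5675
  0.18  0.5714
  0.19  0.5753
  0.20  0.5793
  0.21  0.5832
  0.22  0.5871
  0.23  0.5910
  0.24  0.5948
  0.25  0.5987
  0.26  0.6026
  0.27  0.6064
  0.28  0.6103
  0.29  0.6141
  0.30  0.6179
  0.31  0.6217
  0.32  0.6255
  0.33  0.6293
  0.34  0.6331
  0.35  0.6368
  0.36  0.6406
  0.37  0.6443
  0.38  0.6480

$13.55

σ√T = 0.34·√0.1667 = 0.1388
d₁ = [ln(180/175) + (0.058 + ½·0.34²)·0.1667] / (σ√T) = (0.0282 + 0.0193) / 0.1388 = 0.3420 ≈ 0.34
d₂ = 0.3420 − 0.1388 = 0.2032 ≈ 0.20
e^(−rT) = e^(−0.058·0.1667) = 0.9904
N(d₁) = N(0.34) = 0.6331;  N(d₂) = N(0.20) = 0.5793
C = 180·0.6331 − 175·0.9904·0.5793 = 113.9580 − 100.4043 = 13.5537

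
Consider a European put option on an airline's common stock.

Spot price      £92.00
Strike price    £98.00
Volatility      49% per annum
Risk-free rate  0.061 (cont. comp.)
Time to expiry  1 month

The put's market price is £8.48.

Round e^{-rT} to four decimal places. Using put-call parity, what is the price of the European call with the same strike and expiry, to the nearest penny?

£2.98

exp(−rT) = exp(−0.061·0.08333) = 0.9949
Put-call parity: C − P = S − K·e^(−rT) = 92 − 98·0.9949 = 92 − 97.5002 = -5.5002
C = P + (C − P) = 8.48 + (-5.5002) = 2.9798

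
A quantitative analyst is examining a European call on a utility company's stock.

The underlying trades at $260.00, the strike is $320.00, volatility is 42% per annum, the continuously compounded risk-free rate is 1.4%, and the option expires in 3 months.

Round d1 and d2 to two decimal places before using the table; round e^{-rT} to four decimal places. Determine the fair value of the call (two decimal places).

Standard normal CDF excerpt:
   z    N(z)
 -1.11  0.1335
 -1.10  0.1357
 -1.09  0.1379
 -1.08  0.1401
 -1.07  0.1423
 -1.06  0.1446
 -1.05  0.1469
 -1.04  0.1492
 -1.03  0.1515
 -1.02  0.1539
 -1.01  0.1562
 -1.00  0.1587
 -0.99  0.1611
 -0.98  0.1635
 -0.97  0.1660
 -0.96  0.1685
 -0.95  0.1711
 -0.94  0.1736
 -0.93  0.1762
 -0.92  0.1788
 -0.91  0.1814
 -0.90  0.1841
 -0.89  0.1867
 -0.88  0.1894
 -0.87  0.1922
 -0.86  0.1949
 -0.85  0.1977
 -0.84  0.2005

T = 0.25;  σ√T = 0.2100
ln(S/K) + (r + σ²/2)T = ln(260/320) + (0.014 + 0.42²/2)·0.25 = -0.2076 + 0.0255 = -0.1821
d₁ = -0.1821 / 0.2100 = -0.8671 ⇒ -0.87
d₂ = d₁ − σ√T = -0.8671 − 0.2100 = -1.0771 ⇒ -1.08
exp(−rT) = exp(−0.014·0.25) = 0.9965
N(d₁) = N(-0.87) = 0.1922;  N(d₂) = N(-1.08) = 0.1401
C = 260·0.1922 − 320·0.9965·0.1401 = 49.9720 − 44.6751 = 5.2969

$5.30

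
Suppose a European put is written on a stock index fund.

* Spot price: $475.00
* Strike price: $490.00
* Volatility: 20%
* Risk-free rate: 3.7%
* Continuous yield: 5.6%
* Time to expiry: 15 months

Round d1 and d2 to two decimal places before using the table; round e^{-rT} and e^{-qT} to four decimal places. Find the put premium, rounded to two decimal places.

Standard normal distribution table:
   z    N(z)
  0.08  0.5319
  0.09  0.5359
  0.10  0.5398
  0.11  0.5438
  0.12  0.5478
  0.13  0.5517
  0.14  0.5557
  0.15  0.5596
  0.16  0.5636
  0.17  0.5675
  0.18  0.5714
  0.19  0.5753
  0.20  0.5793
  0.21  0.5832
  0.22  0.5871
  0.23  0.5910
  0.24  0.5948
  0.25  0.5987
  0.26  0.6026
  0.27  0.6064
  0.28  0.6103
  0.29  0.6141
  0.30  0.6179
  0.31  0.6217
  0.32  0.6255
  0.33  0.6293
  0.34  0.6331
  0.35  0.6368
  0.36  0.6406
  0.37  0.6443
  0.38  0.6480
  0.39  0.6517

$55.36

σ√T = 0.2 × 1.1180 = 0.2236
d₁ = [ln(475/490) + (0.037 − 0.056 + 0.2²/2)·1.25] / 0.2236 = [-0.0311 + 0.0013] / 0.2236 = -0.1335 which rounds to -0.13
d₂ = d₁ − σ√T = -0.1335 − 0.2236 = -0.3571 which rounds to -0.36
e^(−qT) = e^(−0.056·1.25) = 0.9324;  e^(−rT) = e^(−0.037·1.25) = 0.9548
N(−d₂) = N(0.36) = 0.6406;  N(−d₁) = N(0.13) = 0.5517
P = 490·0.9548·0.6406 − 475·0.9324·0.5517 = 299.7060 − 244.3424 = 55.3636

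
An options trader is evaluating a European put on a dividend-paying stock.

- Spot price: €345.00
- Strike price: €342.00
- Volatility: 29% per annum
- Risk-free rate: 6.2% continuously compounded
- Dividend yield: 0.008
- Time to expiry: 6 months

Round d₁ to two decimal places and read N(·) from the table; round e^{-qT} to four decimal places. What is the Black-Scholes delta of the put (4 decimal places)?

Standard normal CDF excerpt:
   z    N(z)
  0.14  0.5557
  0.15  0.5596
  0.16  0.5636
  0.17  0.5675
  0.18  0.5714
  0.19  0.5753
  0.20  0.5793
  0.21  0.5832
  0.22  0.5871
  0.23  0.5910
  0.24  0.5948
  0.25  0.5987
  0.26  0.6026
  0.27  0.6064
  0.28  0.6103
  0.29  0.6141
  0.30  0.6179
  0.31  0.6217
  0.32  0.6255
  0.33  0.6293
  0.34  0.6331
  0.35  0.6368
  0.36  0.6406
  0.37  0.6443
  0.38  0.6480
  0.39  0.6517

-0.3881

T = 0.5;  σ√T = 0.2051
d₁ = [ln(345/342) + (0.062 − 0.008 + ½·0.29²)·0.5] / (σ√T) = (0.0087 + 0.0480) / 0.2051 = 0.2768 ⇒ 0.28
N(d₁) = N(0.28) = 0.6103
Δ_put = exp(−qT)·(N(d₁) − 1) = 0.9960·(0.6103 − 1) = -0.3881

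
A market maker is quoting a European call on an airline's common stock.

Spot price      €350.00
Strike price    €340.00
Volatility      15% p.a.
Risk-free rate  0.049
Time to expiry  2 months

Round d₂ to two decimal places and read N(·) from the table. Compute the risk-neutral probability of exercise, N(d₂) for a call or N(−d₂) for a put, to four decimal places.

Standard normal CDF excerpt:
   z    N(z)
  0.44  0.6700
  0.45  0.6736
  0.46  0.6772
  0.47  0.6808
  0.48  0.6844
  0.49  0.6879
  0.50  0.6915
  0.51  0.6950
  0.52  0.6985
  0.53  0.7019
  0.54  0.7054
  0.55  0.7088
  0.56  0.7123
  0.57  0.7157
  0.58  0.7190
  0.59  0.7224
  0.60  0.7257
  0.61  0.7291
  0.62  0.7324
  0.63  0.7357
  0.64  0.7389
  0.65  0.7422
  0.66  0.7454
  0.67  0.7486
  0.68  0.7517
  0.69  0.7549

0.7190

σ√T = 0.15 × 0.4082 = 0.0612
d₁ = [ln(350/340) + (0.049 + 0.15²/2)·0.1667] / 0.0612 = [0.0290 + 0.0100] / 0.0612 = 0.6373 which rounds to 0.64
d₂ = d₁ − σ√T = 0.6373 − 0.0612 = 0.5761 which rounds to 0.58
Pr(exercise) under Q = N(d₂) = 0.7190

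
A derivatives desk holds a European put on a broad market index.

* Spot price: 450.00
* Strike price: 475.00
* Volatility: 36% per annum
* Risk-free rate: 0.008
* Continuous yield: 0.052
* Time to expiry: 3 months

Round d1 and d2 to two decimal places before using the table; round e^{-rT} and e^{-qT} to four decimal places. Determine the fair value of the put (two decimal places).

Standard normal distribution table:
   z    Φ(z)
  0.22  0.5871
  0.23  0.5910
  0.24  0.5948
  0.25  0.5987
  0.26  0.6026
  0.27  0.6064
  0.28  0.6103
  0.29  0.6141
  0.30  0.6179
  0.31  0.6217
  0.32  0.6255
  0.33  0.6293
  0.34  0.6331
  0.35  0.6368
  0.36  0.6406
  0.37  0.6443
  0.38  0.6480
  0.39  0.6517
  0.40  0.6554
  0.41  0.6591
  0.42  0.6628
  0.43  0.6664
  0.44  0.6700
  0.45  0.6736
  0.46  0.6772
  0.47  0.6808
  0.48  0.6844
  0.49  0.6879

σ√T = 0.36 × 0.5000 = 0.1800
d₁ = [ln(450/475) + (0.008 − 0.052 + 0.36²/2)·0.25] / 0.1800 = [-0.0541 + 0.0052] / 0.1800 = -0.2715 → -0.27
d₂ = d₁ − σ√T = -0.2715 − 0.1800 = -0.4515 → -0.45
exp(−qT) = exp(−0.052·0.25) = 0.9871;  exp(−rT) = exp(−0.008·0.25) = 0.9980
N(−d₂) = N(0.45) = 0.6736;  N(−d₁) = N(0.27) = 0.6064
P = 475·0.9980·0.6736 − 450·0.9871·0.6064 = 319.3201 − 269.3598 = 49.9602

49.96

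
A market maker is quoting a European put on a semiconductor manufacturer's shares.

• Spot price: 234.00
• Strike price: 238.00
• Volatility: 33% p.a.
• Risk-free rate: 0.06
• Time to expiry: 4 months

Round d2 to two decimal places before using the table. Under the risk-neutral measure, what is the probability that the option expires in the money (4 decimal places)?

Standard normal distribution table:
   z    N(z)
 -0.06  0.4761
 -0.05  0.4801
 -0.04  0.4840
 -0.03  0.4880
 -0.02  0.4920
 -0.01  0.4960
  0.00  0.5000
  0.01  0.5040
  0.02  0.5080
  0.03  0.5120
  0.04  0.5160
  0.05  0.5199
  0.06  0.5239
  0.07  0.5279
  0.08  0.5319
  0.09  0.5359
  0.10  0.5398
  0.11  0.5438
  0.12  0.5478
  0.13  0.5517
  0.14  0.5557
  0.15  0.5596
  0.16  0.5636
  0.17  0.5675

σ√T = 0.33·√0.3333 = 0.1905
d₁ = [ln(234/238) + (0.06 + 0.33²/2)·0.3333] / 0.1905 = [-0.0169 + 0.0381] / 0.1905 = 0.1113 → 0.11
d₂ = d₁ − σ√T = 0.1113 − 0.1905 = -0.0793 → -0.08
Risk-neutral Pr[S_T < K] = N(−d₂) = N(0.08) = 0.5319

0.5319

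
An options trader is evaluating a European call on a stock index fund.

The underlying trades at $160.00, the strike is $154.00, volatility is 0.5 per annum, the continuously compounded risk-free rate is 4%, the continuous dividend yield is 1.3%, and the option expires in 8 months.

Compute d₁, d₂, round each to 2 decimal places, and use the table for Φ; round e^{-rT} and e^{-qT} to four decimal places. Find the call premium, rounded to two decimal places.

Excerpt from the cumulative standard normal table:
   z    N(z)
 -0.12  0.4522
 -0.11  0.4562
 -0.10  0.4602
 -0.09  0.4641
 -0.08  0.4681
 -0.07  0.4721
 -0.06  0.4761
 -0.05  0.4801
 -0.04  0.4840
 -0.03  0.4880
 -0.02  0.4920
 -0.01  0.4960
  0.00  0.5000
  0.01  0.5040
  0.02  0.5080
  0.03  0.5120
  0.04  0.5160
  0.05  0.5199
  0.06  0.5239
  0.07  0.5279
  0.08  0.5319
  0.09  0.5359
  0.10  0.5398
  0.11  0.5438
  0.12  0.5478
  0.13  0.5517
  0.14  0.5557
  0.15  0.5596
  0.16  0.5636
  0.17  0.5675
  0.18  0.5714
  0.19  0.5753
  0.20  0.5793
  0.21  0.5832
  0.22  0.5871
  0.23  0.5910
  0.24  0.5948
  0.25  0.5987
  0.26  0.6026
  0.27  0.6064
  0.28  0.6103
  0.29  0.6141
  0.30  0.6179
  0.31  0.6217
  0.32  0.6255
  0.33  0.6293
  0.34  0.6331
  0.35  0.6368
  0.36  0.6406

T = 0.6667;  σ√T = 0.4082
d₁ = [ln(160/154) + (0.04 − 0.013 + 0.5²/2)·0.6667] / 0.4082 = [0.0382 + 0.1013] / 0.4082 = 0.3418 → 0.34
d₂ = d₁ − σ√T = 0.3418 − 0.4082 = -0.0664 → -0.07
e^(−qT) = e^(−0.013·0.6667) = 0.9914;  e^(−rT) = e^(−0.04·0.6667) = 0.9737
N(d₁) = N(0.34) = 0.6331;  N(d₂) = N(-0.07) = 0.4721
C = 160·0.9914·0.6331 − 154·0.9737·0.4721 = 100.4249 − 70.7913 = 29.6336

$29.63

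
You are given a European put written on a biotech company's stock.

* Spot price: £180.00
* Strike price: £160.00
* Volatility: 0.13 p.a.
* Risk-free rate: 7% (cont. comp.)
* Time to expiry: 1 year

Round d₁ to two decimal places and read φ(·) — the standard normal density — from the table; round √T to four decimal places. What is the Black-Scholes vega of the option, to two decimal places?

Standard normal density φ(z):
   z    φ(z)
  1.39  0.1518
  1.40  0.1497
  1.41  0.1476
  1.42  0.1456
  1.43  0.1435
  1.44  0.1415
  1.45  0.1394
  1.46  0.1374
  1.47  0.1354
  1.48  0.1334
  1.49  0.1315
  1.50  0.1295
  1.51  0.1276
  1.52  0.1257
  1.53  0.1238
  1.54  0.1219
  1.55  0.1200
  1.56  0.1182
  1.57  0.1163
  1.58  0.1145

T = 1;  σ√T = 0.1300
d₁ = [ln(180/160) + (0.07 + 0.13²/2)·1] / 0.1300 = [0.1178 + 0.0785] / 0.1300 = 1.5095 → 1.51
√T = √1 = 1.0000
φ(d₁) = φ(1.51) = 0.1276
vega = S·φ(d₁)·√T = 180·0.1276·1.0000 = 22.9680

22.97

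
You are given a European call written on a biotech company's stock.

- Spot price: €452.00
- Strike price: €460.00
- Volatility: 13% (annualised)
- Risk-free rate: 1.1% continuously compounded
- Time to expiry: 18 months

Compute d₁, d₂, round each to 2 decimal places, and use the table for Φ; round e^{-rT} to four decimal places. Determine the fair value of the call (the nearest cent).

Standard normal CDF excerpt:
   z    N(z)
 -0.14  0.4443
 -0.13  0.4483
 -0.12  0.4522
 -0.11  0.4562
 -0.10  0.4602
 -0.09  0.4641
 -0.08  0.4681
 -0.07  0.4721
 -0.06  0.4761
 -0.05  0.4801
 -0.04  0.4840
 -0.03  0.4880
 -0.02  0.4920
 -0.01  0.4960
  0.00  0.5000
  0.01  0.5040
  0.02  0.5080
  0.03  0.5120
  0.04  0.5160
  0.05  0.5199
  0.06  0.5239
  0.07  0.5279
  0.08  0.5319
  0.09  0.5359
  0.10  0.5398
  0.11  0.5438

σ√T = 0.13 × 1.2247 = 0.1592
d₁ = [ln(452/460) + (0.011 + 0.13²/2)·1.5] / 0.1592 = [-0.0175 + 0.0292] / 0.1592 = 0.0730 ⇒ 0.07
d₂ = d₁ − σ√T = 0.0730 − 0.1592 = -0.0862 ⇒ -0.09
exp(−rT) = exp(−0.011·1.5) = 0.9836
C = 452·N(0.07) − 460·0.9836·N(-0.09) = 452·0.5279 − 460·0.9836·0.4641 = 238.6108 − 209.9848 = 28.6260

€28.63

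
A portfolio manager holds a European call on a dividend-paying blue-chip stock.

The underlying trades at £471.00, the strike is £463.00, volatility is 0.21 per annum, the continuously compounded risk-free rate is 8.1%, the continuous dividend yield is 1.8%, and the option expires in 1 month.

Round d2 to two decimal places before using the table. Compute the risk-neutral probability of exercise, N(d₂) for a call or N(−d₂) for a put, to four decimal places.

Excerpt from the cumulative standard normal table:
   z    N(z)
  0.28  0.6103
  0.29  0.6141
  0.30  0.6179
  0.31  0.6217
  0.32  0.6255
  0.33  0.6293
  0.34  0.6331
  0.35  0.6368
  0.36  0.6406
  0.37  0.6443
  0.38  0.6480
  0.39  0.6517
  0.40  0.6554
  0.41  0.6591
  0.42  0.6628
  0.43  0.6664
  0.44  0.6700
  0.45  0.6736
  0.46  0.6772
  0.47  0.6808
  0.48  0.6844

0.6331

σ√T = 0.21 × 0.2887 = 0.0606
d₁ = [ln(471/463) + (0.081 − 0.018 + ½·0.21²)·0.08333] / (σ√T) = (0.0171 + 0.0071) / 0.0606 = 0.3995 which rounds to 0.40
d₂ = 0.3995 − 0.0606 = 0.3389 which rounds to 0.34
Pr(exercise) under Q = N(d₂) = 0.6331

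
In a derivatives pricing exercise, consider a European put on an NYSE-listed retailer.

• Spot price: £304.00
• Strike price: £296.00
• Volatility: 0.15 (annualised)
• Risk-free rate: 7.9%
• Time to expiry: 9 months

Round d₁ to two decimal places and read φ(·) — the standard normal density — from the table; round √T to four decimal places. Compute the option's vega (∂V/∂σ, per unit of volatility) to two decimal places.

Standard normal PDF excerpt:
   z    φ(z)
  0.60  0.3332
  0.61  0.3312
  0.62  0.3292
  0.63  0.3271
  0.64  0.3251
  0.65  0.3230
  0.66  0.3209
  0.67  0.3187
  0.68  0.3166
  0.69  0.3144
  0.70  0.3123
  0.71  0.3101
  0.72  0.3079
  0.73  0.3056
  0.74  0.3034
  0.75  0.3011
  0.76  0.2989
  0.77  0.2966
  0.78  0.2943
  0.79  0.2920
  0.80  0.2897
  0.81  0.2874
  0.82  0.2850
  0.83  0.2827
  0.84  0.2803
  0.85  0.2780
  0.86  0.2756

T = 0.75;  σ√T = 0.1299
d₁ = [ln(304/296) + (0.079 + ½·0.15²)·0.75] / (σ√T) = (0.0267 + 0.0677) / 0.1299 = 0.7264 → 0.73
√T = √0.75 = 0.8660
φ(d₁) = φ(0.73) = 0.3056
vega = S·φ(d₁)·√T = 304·0.3056·0.8660 = 80.4535

80.45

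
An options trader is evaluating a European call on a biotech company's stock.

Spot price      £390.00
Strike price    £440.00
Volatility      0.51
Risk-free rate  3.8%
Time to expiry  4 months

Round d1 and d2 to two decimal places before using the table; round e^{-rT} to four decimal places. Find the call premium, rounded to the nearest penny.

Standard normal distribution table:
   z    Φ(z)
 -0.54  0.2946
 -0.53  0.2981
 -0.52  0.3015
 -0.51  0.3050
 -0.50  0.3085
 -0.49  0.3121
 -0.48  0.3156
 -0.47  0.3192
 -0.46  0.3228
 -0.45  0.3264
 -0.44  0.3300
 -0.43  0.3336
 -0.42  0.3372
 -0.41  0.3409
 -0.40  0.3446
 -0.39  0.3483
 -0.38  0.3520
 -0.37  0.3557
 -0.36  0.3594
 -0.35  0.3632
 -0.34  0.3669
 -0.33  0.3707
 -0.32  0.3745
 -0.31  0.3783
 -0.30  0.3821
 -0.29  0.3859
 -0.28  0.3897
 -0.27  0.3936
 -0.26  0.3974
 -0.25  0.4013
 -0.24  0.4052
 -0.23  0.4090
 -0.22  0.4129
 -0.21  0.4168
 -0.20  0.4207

T = 0.3333;  σ√T = 0.2944
ln(S/K) + (r + σ²/2)T = ln(390/440) + (0.038 + 0.51²/2)·0.3333 = -0.1206 + 0.0560 = -0.0646
d₁ = -0.0646 / 0.2944 = -0.2194 ⇒ -0.22
d₂ = d₁ − σ√T = -0.2194 − 0.2944 = -0.5139 ⇒ -0.51
e^(−rT) = e^(−0.038·0.3333) = 0.9874
C = 390·N(-0.22) − 440·0.9874·N(-0.51) = 390·0.4129 − 440·0.9874·0.3050 = 161.0310 − 132.5091 = 28.5219

£28.52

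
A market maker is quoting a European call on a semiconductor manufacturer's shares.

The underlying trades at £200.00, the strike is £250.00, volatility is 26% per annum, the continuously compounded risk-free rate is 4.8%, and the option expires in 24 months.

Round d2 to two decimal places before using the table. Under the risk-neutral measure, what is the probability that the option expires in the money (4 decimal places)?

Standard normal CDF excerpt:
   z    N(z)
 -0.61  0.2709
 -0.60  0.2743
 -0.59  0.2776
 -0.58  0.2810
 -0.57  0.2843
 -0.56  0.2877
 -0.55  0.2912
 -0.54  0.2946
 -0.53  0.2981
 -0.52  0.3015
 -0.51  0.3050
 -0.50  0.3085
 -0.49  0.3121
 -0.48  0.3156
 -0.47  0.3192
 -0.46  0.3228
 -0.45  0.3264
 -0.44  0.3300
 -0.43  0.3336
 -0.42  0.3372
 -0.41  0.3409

0.2981

σ√T = 0.26 × 1.4142 = 0.3677
d₁ = [ln(200/250) + (0.048 + ½·0.26²)·2] / (σ√T) = (-0.2231 + 0.1636) / 0.3677 = -0.1619 ⇒ -0.16
d₂ = -0.1619 − 0.3677 = -0.5296 ⇒ -0.53
Pr(exercise) under Q = N(d₂) = 0.2981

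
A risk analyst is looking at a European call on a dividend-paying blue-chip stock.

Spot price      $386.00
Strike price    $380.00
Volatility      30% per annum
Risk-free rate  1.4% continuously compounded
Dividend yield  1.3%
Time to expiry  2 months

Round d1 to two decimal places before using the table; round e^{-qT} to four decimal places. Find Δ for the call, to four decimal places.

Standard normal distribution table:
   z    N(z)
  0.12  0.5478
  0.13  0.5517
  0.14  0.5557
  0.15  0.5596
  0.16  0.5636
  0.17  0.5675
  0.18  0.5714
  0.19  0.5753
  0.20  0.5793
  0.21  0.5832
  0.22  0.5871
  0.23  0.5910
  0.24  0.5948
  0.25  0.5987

σ√T = 0.3·√0.1667 = 0.1225
ln(S/K) + (r − q + σ²/2)T = ln(386/380) + (0.014 − 0.013 + 0.3²/2)·0.1667 = 0.0157 + 0.0077 = 0.0233
d₁ = 0.0233 / 0.1225 = 0.1905 ≈ 0.19
N(d₁) = N(0.19) = 0.5753
Δ_call = exp(−qT)·N(d₁) = 0.9978·0.5753 = 0.5740

0.5740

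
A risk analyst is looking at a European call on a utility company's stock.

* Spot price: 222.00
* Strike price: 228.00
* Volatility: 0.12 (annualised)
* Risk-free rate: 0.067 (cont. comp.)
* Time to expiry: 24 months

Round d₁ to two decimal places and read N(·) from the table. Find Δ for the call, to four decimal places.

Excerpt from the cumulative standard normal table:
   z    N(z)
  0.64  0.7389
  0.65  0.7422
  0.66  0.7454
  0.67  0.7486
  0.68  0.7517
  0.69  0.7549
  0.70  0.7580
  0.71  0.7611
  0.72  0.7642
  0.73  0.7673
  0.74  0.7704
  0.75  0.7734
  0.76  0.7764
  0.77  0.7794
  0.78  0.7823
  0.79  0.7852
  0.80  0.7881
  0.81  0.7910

T = 2;  σ√T = 0.1697
d₁ = [ln(222/228) + (0.067 + ½·0.12²)·2] / (σ√T) = (-0.0267 + 0.1484) / 0.1697 = 0.7173 ⇒ 0.72
N(d₁) = N(0.72) = 0.7642
Δ_call = N(d₁) = 0.7642

0.7642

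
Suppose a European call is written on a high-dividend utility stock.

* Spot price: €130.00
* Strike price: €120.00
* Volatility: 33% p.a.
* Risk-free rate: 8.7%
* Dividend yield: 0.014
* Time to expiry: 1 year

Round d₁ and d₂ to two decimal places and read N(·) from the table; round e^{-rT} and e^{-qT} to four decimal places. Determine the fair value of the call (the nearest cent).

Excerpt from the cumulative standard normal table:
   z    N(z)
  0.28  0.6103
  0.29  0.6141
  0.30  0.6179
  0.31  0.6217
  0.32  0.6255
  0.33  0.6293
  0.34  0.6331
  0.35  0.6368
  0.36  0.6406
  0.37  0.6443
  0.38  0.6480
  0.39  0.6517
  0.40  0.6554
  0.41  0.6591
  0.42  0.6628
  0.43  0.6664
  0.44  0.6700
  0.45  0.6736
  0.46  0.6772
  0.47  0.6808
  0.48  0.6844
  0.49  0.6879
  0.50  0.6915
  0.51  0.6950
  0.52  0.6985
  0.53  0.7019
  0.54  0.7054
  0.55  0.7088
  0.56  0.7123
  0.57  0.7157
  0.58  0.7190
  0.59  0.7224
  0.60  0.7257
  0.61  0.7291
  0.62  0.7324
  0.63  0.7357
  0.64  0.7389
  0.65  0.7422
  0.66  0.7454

σ√T = 0.33·√1 = 0.3300
ln(S/K) + (r − q + σ²/2)T = ln(130/120) + (0.087 − 0.014 + 0.33²/2)·1 = 0.0800 + 0.1275 = 0.2075
d₁ = 0.2075 / 0.3300 = 0.6288 ⇒ 0.63
d₂ = d₁ − σ√T = 0.6288 − 0.3300 = 0.2988 ⇒ 0.30
e^(−qT) = e^(−0.014·1) = 0.9861;  e^(−rT) = e^(−0.087·1) = 0.9167
N(d₁) = N(0.63) = 0.7357;  N(d₂) = N(0.30) = 0.6179
C = 130·0.9861·0.7357 − 120·0.9167·0.6179 = 94.3116 − 67.9715 = 26.3401

€26.34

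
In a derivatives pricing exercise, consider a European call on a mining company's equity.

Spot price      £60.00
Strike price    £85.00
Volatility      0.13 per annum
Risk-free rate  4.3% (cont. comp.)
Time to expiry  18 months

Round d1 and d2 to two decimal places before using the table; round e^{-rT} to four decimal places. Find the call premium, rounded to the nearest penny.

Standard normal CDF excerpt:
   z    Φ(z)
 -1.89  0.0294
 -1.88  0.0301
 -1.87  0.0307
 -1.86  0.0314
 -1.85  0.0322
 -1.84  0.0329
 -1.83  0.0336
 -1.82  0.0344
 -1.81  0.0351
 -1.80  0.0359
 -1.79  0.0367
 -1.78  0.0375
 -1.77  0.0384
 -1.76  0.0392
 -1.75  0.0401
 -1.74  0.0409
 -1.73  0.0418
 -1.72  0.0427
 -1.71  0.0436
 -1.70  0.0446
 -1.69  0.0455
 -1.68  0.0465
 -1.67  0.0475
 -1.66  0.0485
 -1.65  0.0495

£0.17

T = 1.5;  σ√T = 0.1592
d₁ = [ln(60/85) + (0.043 + 0.13²/2)·1.5] / 0.1592 = [-0.3483 + 0.0772] / 0.1592 = -1.7029 → -1.70
d₂ = d₁ − σ√T = -1.7029 − 0.1592 = -1.8621 → -1.86
e^(−rT) = e^(−0.043·1.5) = 0.9375
C = 60·N(-1.70) − 85·0.9375·N(-1.86) = 60·0.0446 − 85·0.9375·0.0314 = 2.6760 − 2.5022 = 0.1738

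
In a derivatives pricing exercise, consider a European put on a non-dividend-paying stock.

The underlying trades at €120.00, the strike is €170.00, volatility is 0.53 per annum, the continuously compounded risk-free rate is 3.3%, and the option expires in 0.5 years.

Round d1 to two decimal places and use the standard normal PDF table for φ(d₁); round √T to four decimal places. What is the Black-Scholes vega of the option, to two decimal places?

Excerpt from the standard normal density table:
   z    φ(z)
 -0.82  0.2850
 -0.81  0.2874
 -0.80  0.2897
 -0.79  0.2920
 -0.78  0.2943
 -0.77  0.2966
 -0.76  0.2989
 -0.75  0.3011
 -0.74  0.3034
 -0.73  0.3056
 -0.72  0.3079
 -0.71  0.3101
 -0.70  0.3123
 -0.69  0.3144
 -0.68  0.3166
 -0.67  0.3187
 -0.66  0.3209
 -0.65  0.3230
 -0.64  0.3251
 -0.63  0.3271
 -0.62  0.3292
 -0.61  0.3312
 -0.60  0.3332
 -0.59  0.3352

σ√T = 0.53·√0.5 = 0.3748
ln(S/K) + (r + σ²/2)T = ln(120/170) + (0.033 + 0.53²/2)·0.5 = -0.3483 + 0.0867 = -0.2616
d₁ = -0.2616 / 0.3748 = -0.6980 ≈ -0.70
√T = √0.5 = 0.7071
φ(d₁) = φ(-0.70) = 0.3123
vega = S·φ(d₁)·√T = 120·0.3123·0.7071 = 26.4993
(The call has the same vega.)

26.50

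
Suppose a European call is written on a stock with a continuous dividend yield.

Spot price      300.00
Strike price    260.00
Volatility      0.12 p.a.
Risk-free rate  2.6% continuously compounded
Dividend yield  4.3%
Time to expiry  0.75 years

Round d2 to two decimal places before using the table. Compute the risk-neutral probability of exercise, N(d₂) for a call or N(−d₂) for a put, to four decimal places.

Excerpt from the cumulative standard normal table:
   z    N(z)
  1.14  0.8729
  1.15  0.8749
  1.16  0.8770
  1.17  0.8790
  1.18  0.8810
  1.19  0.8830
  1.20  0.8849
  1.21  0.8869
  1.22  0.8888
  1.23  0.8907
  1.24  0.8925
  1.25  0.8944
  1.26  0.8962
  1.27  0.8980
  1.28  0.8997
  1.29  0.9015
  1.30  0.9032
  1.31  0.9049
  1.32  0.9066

0.8849

σ√T = 0.12·√0.75 = 0.1039
d₁ = [ln(300/260) + (0.026 − 0.043 + ½·0.12²)·0.75] / (σ√T) = (0.1431 − 0.0073) / 0.1039 = 1.3063 ≈ 1.31
d₂ = 1.3063 − 0.1039 = 1.2023 ≈ 1.20
Risk-neutral Pr[S_T > K] = N(d₂) = N(1.20) = 0.8849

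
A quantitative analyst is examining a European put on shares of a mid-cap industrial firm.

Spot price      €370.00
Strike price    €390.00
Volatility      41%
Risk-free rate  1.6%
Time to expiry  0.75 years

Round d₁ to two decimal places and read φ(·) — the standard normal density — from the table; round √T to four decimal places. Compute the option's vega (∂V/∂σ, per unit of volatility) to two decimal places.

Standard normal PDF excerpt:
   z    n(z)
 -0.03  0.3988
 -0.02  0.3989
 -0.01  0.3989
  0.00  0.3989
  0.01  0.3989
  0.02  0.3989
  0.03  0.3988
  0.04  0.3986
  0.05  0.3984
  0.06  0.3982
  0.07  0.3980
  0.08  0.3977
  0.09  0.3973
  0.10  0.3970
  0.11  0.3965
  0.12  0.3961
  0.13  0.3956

T = 0.75;  σ√T = 0.3551
ln(S/K) + (r + σ²/2)T = ln(370/390) + (0.016 + 0.41²/2)·0.75 = -0.0526 + 0.0750 = 0.0224
d₁ = 0.0224 / 0.3551 = 0.0631 which rounds to 0.06
√T = √0.75 = 0.8660
φ(d₁) = φ(0.06) = 0.3982
vega = S·φ(d₁)·√T = 370·0.3982·0.8660 = 127.5912

127.59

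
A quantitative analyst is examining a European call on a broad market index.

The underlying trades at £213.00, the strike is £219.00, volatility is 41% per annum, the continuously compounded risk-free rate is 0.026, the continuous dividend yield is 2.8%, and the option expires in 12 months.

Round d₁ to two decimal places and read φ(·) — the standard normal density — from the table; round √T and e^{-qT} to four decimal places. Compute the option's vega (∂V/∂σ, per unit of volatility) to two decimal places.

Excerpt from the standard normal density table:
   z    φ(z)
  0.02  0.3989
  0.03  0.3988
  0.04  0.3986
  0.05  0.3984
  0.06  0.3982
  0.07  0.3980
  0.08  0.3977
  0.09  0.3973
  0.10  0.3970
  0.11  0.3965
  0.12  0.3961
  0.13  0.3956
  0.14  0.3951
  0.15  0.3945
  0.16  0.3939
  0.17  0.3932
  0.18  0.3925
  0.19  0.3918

σ√T = 0.41 × 1.0000 = 0.4100
d₁ = [ln(213/219) + (0.026 − 0.028 + ½·0.41²)·1] / (σ√T) = (-0.0278 + 0.0820) / 0.4100 = 0.1324 ⇒ 0.13
√T = √1 = 1.0000
φ(d₁) = φ(0.13) = 0.3956
e^(−qT) = e^(−0.028·1) = 0.9724
vega = S·e^(−qT)·φ(d₁)·√T = 213·0.9724·0.3956·1.0000 = 81.9371
(Call and put vega coincide under Black-Scholes.)

81.94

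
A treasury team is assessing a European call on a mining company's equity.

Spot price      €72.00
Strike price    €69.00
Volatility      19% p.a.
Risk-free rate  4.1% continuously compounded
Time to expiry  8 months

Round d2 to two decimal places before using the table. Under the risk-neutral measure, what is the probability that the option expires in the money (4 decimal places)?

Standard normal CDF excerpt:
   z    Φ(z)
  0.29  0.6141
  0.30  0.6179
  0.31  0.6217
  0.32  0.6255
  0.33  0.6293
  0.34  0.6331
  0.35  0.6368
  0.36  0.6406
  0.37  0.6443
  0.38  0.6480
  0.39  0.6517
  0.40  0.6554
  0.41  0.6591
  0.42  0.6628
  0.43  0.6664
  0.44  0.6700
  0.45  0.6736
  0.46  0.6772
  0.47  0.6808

0.6443

σ√T = 0.19 × 0.8165 = 0.1551
d₁ = [ln(72/69) + (0.041 + 0.19²/2)·0.6667] / 0.1551 = [0.0426 + 0.0394] / 0.1551 = 0.5281 which rounds to 0.53
d₂ = d₁ − σ√T = 0.5281 − 0.1551 = 0.3730 which rounds to 0.37
Pr(exercise) under Q = N(d₂) = 0.6443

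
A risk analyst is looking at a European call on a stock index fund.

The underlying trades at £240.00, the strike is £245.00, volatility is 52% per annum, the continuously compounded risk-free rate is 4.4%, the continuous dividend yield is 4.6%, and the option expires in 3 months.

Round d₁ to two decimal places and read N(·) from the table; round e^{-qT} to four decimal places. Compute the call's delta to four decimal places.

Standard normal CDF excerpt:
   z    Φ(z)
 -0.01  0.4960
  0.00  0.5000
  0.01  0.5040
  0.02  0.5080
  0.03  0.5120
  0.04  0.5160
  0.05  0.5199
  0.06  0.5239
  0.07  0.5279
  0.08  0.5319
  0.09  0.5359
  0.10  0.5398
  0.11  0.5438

σ√T = 0.52 × 0.5000 = 0.2600
ln(S/K) + (r − q + σ²/2)T = ln(240/245) + (0.044 − 0.046 + 0.52²/2)·0.25 = -0.0206 + 0.0333 = 0.0127
d₁ = 0.0127 / 0.2600 = 0.0488 ⇒ 0.05
N(d₁) = N(0.05) = 0.5199
Δ_call = e^(−qT)·N(d₁) = 0.9886·0.5199 = 0.5140

0.5140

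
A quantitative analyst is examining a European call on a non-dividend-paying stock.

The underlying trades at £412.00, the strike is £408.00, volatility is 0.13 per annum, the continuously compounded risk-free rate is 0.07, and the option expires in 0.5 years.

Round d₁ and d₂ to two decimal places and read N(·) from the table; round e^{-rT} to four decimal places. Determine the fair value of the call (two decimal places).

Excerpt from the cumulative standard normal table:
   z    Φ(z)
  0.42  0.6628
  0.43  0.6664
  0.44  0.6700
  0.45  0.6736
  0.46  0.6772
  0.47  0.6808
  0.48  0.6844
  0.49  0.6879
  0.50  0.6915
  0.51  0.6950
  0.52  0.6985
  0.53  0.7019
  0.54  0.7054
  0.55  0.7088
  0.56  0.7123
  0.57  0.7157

£25.23

σ√T = 0.13 × 0.7071 = 0.0919
d₁ = [ln(412/408) + (0.07 + 0.13²/2)·0.5] / 0.0919 = [0.0098 + 0.0392] / 0.0919 = 0.5328 ≈ 0.53
d₂ = d₁ − σ√T = 0.5328 − 0.0919 = 0.4409 ≈ 0.44
e^(−rT) = e^(−0.07·0.5) = 0.9656
C = 412·N(0.53) − 408·0.9656·N(0.44) = 412·0.7019 − 408·0.9656·0.6700 = 289.1828 − 263.9564 = 25.2264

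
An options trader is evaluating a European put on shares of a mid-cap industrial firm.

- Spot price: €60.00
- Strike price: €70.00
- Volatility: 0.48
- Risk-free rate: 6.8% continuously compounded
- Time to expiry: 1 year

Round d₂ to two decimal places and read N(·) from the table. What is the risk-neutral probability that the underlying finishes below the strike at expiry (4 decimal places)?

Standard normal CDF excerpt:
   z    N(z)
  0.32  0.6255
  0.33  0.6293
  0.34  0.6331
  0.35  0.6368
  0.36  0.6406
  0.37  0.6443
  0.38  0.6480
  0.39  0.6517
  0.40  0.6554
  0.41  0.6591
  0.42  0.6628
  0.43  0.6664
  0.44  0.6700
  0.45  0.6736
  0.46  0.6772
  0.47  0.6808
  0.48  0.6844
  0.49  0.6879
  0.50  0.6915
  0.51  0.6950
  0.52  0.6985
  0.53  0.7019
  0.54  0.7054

σ√T = 0.48 × 1.0000 = 0.4800
d₁ = [ln(60/70) + (0.068 + 0.48²/2)·1] / 0.4800 = [-0.1542 + 0.1832] / 0.4800 = 0.0605 ⇒ 0.06
d₂ = d₁ − σ√T = 0.0605 − 0.4800 = -0.4195 ⇒ -0.42
Pr(exercise) under Q = N(−d₂) = N(0.42) = 0.6628

0.6628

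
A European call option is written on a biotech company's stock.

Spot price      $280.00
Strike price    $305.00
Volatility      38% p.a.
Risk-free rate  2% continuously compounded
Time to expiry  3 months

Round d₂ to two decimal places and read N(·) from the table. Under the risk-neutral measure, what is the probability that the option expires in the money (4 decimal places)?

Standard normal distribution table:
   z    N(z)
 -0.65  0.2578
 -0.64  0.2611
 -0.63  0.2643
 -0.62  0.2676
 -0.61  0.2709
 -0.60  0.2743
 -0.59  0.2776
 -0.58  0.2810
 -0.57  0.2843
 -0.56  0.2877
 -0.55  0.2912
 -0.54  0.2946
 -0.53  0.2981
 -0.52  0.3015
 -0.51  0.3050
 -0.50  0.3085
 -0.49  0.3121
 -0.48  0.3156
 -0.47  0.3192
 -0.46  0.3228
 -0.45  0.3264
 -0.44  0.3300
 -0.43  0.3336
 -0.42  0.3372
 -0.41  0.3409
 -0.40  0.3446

0.3015

T = 0.25;  σ√T = 0.1900
d₁ = [ln(280/305) + (0.02 + 0.38²/2)·0.25] / 0.1900 = [-0.0855 + 0.0231] / 0.1900 = -0.3288 ⇒ -0.33
d₂ = d₁ − σ√T = -0.3288 − 0.1900 = -0.5188 ⇒ -0.52
Risk-neutral Pr[S_T > K] = N(d₂) = N(-0.52) = 0.3015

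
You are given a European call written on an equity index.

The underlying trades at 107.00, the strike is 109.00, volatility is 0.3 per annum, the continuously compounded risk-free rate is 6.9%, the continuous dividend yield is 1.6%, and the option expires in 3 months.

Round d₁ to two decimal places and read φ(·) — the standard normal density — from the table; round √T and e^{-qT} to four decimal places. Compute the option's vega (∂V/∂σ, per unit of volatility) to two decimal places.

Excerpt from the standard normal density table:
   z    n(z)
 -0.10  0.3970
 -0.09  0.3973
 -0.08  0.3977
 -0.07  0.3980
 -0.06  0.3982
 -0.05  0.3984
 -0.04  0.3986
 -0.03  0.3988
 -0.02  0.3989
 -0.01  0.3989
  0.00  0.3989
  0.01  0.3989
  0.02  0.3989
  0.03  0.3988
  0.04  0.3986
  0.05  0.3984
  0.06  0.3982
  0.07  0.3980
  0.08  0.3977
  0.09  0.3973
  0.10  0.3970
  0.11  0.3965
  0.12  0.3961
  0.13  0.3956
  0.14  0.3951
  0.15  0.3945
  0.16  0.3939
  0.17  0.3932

21.24

T = 0.25;  σ√T = 0.1500
ln(S/K) + (r − q + σ²/2)T = ln(107/109) + (0.069 − 0.016 + 0.3²/2)·0.25 = -0.0185 + 0.0245 = 0.0060
d₁ = 0.0060 / 0.1500 = 0.0399 which rounds to 0.04
√T = √0.25 = 0.5000
φ(d₁) = φ(0.04) = 0.3986
exp(−qT) = exp(−0.016·0.25) = 0.9960
vega = S·exp(−qT)·φ(d₁)·√T = 107·0.9960·0.3986·0.5000 = 21.2398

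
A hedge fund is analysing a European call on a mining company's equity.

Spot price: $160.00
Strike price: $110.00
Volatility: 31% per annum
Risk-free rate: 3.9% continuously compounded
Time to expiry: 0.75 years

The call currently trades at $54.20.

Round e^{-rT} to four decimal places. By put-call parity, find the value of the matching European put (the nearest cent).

exp(−rT) = exp(−0.039·0.75) = 0.9712
Put-call parity: C − P = S − K·e^(−rT) = 160 − 110·0.9712 = 160 − 106.8320 = 53.1680
P = C − (C − P) = 54.20 − (53.1680) = 1.0320

$1.03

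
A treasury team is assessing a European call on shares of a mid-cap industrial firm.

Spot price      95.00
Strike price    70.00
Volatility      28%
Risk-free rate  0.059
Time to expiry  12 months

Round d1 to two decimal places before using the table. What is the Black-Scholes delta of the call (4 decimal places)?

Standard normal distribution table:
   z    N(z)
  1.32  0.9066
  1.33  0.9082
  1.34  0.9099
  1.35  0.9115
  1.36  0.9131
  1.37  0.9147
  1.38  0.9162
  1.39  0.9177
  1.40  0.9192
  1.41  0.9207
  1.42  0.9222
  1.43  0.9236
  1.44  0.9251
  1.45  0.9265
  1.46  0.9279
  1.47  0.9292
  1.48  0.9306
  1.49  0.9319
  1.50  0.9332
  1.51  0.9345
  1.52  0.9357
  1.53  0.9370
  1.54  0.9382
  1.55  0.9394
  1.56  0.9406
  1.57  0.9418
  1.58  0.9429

σ√T = 0.28 × 1.0000 = 0.2800
d₁ = [ln(95/70) + (0.059 + ½·0.28²)·1] / (σ√T) = (0.3054 + 0.0982) / 0.2800 = 1.4414 ⇒ 1.44
N(d₁) = N(1.44) = 0.9251
Δ_call = N(d₁) = 0.9251

0.9251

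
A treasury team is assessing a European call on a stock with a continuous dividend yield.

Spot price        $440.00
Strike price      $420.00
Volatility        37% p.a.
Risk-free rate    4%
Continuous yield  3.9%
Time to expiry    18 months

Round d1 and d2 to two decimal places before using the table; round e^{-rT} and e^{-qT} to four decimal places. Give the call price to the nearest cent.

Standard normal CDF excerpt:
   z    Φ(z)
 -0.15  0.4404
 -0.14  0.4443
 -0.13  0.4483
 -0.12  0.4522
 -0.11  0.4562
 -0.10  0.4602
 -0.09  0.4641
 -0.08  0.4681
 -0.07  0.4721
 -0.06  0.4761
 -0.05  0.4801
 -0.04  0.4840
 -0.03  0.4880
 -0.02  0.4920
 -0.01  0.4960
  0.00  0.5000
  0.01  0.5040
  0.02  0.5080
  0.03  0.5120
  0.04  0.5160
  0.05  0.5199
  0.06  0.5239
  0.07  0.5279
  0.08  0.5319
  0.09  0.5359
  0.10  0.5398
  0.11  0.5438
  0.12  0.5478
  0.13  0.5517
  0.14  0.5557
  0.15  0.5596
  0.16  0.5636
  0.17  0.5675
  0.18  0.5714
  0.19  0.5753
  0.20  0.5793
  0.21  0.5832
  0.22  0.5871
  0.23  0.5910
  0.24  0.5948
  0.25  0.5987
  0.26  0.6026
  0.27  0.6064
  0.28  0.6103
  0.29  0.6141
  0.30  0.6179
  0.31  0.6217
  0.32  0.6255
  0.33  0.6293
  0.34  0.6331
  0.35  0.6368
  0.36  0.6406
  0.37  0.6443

T = 1.5;  σ√T = 0.4532
ln(S/K) + (r − q + σ²/2)T = ln(440/420) + (0.04 − 0.039 + 0.37²/2)·1.5 = 0.0465 + 0.1042 = 0.1507
d₁ = 0.1507 / 0.4532 = 0.3325 ⇒ 0.33
d₂ = d₁ − σ√T = 0.3325 − 0.4532 = -0.1206 ⇒ -0.12
exp(−qT) = exp(−0.039·1.5) = 0.9432;  exp(−rT) = exp(−0.04·1.5) = 0.9418
C = 440·0.9432·N(0.33) − 420·0.9418·N(-0.12) = 440·0.9432·0.6293 − 420·0.9418·0.4522 = 261.1645 − 178.8704 = 82.2941

$82.29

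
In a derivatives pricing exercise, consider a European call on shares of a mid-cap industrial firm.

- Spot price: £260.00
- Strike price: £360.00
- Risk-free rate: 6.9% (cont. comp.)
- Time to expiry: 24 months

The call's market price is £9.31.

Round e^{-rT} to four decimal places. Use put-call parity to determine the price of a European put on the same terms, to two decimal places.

e^(−rT) = e^(−0.069·2) = 0.8711
Put-call parity: C − P = S − K·e^(−rT) = 260 − 360·0.8711 = 260 − 313.5960 = -53.5960
P = C − (C − P) = 9.31 − (-53.5960) = 62.9060

£62.91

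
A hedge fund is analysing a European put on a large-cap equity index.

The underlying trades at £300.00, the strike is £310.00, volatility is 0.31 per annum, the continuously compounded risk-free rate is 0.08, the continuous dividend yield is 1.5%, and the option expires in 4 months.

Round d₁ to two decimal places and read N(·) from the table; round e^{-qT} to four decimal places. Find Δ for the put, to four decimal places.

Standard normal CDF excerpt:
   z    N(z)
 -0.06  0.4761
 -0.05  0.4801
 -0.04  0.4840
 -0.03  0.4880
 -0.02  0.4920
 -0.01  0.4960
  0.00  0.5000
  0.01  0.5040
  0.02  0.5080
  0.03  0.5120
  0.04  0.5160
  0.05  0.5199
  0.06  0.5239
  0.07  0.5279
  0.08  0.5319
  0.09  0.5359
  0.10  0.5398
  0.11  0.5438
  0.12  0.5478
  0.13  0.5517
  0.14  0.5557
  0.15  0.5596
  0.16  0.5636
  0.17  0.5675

-0.4856

σ√T = 0.31·√0.3333 = 0.1790
ln(S/K) + (r − q + σ²/2)T = ln(300/310) + (0.08 − 0.015 + 0.31²/2)·0.3333 = -0.0328 + 0.0377 = 0.0049
d₁ = 0.0049 / 0.1790 = 0.0273 which rounds to 0.03
N(d₁) = N(0.03) = 0.5120
Δ_put = exp(−qT)·(N(d₁) − 1) = 0.9950·(0.5120 − 1) = -0.4856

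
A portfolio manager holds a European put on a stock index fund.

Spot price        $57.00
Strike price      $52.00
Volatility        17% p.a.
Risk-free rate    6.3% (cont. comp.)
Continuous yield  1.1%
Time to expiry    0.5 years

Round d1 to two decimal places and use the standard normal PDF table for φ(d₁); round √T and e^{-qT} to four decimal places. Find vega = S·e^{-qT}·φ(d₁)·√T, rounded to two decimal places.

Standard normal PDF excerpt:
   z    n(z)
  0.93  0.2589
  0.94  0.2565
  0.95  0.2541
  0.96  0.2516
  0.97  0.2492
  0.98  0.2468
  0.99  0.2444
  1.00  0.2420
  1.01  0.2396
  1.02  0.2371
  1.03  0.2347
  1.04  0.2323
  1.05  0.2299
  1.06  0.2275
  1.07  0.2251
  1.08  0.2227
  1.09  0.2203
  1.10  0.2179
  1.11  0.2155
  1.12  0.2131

T = 0.5;  σ√T = 0.1202
d₁ = [ln(57/52) + (0.063 − 0.011 + ½·0.17²)·0.5] / (σ√T) = (0.0918 + 0.0332) / 0.1202 = 1.0401 → 1.04
√T = √0.5 = 0.7071
φ(d₁) = φ(1.04) = 0.2323
exp(−qT) = exp(−0.011·0.5) = 0.9945
vega = S·exp(−qT)·φ(d₁)·√T = 57·0.9945·0.2323·0.7071 = 9.3113
(Call and put vega coincide under Black-Scholes.)

9.31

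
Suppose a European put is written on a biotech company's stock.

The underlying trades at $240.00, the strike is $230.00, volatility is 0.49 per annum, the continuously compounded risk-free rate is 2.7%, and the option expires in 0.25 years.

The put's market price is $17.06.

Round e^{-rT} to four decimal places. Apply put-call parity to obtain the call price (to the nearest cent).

exp(−rT) = exp(−0.027·0.25) = 0.9933
Put-call parity: C − P = S − K·e^(−rT) = 240 − 230·0.9933 = 240 − 228.4590 = 11.5410
C = P + (C − P) = 17.06 + (11.5410) = 28.6010

$28.60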